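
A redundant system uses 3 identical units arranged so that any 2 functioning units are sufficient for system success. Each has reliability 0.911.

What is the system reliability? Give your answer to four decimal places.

0.9776

R = Σ_{i=2}^{3} C(3,i) p^i (1−p)^{3−i} with p = 0.911
C(3,2)·0.911^2·0.089^1 = 0.221589
C(3,3)·0.911^3·0.089^0 = 0.756058
Sum = 0.9776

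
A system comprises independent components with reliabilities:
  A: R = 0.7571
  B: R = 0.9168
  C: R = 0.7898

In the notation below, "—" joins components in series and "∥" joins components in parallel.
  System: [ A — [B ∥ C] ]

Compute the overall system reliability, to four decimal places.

0.7439

Parallel (B and C): 1 − (1 − 0.916800)(1 − 0.789800) = 0.982511
Series (A and [0.982511]): 0.757100 × 0.982511 = 0.7439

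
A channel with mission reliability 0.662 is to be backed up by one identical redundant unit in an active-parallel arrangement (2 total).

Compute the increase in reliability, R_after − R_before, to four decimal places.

0.2238

R_before = 0.662
R_after = 1 − (1 − 0.662)^2 = 0.8858
ΔR = 0.8858 − 0.662 = 0.2238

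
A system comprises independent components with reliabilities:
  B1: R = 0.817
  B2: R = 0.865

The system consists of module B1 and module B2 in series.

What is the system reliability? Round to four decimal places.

0.7067

Series (B1 and B2): 0.817000 × 0.865000 = 0.7067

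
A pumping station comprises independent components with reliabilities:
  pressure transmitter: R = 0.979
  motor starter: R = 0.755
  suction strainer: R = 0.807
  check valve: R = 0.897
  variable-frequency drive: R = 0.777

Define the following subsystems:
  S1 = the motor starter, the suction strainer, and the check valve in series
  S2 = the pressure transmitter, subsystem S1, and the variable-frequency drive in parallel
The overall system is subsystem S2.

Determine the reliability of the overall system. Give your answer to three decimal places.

0.998

Series (motor starter, suction strainer, and check valve): 0.75500 × 0.80700 × 0.89700 = 0.54653
Parallel (pressure transmitter, [0.54653], and variable-frequency drive): 1 − (1 − 0.97900)(1 − 0.54653)(1 − 0.77700) = 0.998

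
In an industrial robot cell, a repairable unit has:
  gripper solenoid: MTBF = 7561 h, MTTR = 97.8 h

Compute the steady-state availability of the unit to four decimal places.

A(gripper solenoid) = MTBF/(MTBF+MTTR) = 7561/(7561+97.8) = 0.9872

0.9872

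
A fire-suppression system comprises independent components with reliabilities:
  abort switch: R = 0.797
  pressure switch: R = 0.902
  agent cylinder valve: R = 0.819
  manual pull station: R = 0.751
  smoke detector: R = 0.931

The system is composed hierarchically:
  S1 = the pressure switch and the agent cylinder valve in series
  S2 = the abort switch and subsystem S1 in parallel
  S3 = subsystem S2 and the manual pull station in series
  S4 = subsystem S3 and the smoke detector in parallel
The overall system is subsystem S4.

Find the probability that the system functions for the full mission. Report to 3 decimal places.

Series (pressure switch and agent cylinder valve): 0.90200 × 0.81900 = 0.73874
Parallel (abort switch and [0.73874]): 1 − (1 − 0.79700)(1 − 0.73874) = 0.94696
Series ([0.94696] and manual pull station): 0.94696 × 0.75100 = 0.71117
Parallel ([0.71117] and smoke detector): 1 − (1 − 0.71117)(1 − 0.93100) = 0.980

0.980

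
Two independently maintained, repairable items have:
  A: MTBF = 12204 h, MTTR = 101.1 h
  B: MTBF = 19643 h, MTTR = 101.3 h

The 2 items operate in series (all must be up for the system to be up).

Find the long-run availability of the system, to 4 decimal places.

0.9867

A(A) = MTBF/(MTBF+MTTR) = 12204/(12204+101.1) = 0.991784
A(B) = MTBF/(MTBF+MTTR) = 19643/(19643+101.3) = 0.994869
Series availability: 0.991784 × 0.994869 = 0.9867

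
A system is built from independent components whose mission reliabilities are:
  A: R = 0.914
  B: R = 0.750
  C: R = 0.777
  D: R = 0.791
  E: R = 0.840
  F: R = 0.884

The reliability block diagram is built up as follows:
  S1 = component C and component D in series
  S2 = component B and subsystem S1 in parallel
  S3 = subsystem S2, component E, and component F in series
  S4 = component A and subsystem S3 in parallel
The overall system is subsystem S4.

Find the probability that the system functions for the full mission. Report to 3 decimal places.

0.972

Series (C and D): 0.77700 × 0.79100 = 0.61461
Parallel (B and [0.61461]): 1 − (1 − 0.75000)(1 − 0.61461) = 0.90365
Series ([0.90365], E, and F): 0.90365 × 0.84000 × 0.88400 = 0.67101
Parallel (A and [0.67101]): 1 − (1 − 0.91400)(1 − 0.67101) = 0.972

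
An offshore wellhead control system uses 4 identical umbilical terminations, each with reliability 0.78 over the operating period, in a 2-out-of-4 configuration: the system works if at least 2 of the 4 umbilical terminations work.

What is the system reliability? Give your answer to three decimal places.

0.964

R = Σ_{i=2}^{4} C(4,i) p^i (1−p)^{4−i} with p = 0.78
C(4,2)·0.78^2·0.22^2 = 0.17668
C(4,3)·0.78^3·0.22^1 = 0.41761
C(4,4)·0.78^4·0.22^0 = 0.37015
Sum = 0.964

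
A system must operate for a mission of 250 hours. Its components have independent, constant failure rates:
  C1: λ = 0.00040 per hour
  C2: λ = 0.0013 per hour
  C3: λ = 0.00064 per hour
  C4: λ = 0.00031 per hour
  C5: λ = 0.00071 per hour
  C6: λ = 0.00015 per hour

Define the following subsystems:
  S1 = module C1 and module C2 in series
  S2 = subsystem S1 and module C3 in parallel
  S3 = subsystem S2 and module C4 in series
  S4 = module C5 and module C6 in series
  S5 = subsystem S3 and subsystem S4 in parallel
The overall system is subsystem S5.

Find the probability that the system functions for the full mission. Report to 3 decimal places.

0.976

R(C1) = exp(−0.00040 × 250) = 0.90484
R(C2) = exp(−0.0013 × 250) = 0.72253
R(C3) = exp(−0.00064 × 250) = 0.85214
R(C4) = exp(−0.00031 × 250) = 0.92543
R(C5) = exp(−0.00071 × 250) = 0.83736
R(C6) = exp(−0.00015 × 250) = 0.96319
Series (C1 and C2): 0.90484 × 0.72253 = 0.65377
Parallel ([0.65377] and C3): 1 − (1 − 0.65377)(1 − 0.85214) = 0.94881
Series ([0.94881] and C4): 0.94881 × 0.92543 = 0.87806
Series (C5 and C6): 0.83736 × 0.96319 = 0.80654
Parallel ([0.87806] and [0.80654]): 1 − (1 − 0.87806)(1 − 0.80654) = 0.976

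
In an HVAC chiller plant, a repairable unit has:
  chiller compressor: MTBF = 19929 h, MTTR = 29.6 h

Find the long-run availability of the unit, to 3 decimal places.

A(chiller compressor) = MTBF/(MTBF+MTTR) = 19929/(19929+29.6) = 0.999

0.999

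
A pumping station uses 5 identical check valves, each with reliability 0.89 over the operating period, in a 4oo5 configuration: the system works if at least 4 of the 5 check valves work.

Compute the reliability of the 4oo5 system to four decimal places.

R = Σ_{i=4}^{5} C(5,i) p^i (1−p)^{5−i} with p = 0.89
C(5,4)·0.89^4·0.11^1 = 0.345082
C(5,5)·0.89^5·0.11^0 = 0.558406
Sum = 0.9035

0.9035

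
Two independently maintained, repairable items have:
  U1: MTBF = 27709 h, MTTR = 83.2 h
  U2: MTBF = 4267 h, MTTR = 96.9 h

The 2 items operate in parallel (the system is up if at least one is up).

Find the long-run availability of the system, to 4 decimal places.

0.9999

A(U1) = MTBF/(MTBF+MTTR) = 27709/(27709+83.2) = 0.997006
A(U2) = MTBF/(MTBF+MTTR) = 4267/(4267+96.9) = 0.977795
Parallel availability: 1 − (1 − 0.997006)(1 − 0.977795) = 0.9999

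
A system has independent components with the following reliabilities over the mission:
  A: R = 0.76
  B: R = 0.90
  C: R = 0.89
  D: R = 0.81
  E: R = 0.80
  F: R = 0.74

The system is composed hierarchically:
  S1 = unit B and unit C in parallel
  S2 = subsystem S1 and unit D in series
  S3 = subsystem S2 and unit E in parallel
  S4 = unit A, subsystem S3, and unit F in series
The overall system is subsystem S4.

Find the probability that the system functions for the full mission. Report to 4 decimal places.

0.5400

Parallel (B and C): 1 − (1 − 0.900000)(1 − 0.890000) = 0.989000
Series ([0.989000] and D): 0.989000 × 0.810000 = 0.801090
Parallel ([0.801090] and E): 1 − (1 − 0.801090)(1 − 0.800000) = 0.960218
Series (A, [0.960218], and F): 0.760000 × 0.960218 × 0.740000 = 0.5400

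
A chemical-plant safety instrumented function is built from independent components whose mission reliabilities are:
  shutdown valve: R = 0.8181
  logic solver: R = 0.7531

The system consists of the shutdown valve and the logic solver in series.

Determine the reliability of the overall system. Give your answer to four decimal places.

Series (shutdown valve and logic solver): 0.818100 × 0.753100 = 0.6161

0.6161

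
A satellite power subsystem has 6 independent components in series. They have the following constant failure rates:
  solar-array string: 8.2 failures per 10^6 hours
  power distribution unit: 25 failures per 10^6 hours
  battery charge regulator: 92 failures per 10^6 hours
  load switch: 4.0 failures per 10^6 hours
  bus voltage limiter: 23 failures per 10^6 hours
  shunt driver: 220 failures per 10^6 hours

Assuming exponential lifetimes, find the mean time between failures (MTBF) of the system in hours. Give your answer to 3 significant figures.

2690

Series of exponential components: λ_sys = Σ λ_i
λ_sys = 0.0000082 + 0.000025 + 0.000092 + 0.0000040 + 0.000023 + 0.00022 = 3.7220e-04 /h
MTBF = 1 / λ_sys = 2690 h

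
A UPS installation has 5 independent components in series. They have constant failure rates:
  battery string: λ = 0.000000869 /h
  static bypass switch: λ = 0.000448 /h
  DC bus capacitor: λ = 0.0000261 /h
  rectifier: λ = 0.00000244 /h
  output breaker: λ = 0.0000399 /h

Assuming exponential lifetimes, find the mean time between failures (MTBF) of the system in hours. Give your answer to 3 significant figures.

Series of exponential components: λ_sys = Σ λ_i
λ_sys = 0.000000869 + 0.000448 + 0.0000261 + 0.00000244 + 0.0000399 = 5.1731e-04 /h
MTBF = 1 / λ_sys = 1930 h

1930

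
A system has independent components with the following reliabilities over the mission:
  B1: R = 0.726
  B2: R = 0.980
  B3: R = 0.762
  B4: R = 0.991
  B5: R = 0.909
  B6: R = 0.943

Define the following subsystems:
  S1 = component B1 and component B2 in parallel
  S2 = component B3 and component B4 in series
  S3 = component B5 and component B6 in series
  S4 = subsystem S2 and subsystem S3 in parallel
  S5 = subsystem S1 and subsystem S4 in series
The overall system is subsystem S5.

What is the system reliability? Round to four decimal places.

Parallel (B1 and B2): 1 − (1 − 0.726000)(1 − 0.980000) = 0.994520
Series (B3 and B4): 0.762000 × 0.991000 = 0.755142
Series (B5 and B6): 0.909000 × 0.943000 = 0.857187
Parallel ([0.755142] and [0.857187]): 1 − (1 − 0.755142)(1 − 0.857187) = 0.965031
Series ([0.994520] and [0.965031]): 0.994520 × 0.965031 = 0.9597

0.9597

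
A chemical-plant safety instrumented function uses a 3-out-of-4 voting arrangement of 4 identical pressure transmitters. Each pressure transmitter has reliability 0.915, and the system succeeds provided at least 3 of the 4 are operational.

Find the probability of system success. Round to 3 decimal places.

0.961

R = Σ_{i=3}^{4} C(4,i) p^i (1−p)^{4−i} with p = 0.915
C(4,3)·0.915^3·0.085^1 = 0.26046
C(4,4)·0.915^4·0.085^0 = 0.70095
Sum = 0.961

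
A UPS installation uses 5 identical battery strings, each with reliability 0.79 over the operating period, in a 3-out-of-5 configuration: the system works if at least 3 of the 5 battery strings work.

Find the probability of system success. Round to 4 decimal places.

R = Σ_{i=3}^{5} C(5,i) p^i (1−p)^{5−i} with p = 0.79
C(5,3)·0.79^3·0.21^2 = 0.217430
C(5,4)·0.79^4·0.21^1 = 0.408976
C(5,5)·0.79^5·0.21^0 = 0.307706
Sum = 0.9341

0.9341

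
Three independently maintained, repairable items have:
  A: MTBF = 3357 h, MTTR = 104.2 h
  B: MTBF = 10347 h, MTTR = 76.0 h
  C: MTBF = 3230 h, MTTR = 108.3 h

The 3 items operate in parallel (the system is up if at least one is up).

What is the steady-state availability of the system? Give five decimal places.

0.99999

A(A) = MTBF/(MTBF+MTTR) = 3357/(3357+104.2) = 0.969895
A(B) = MTBF/(MTBF+MTTR) = 10347/(10347+76.0) = 0.992708
A(C) = MTBF/(MTBF+MTTR) = 3230/(3230+108.3) = 0.967558
Parallel availability: 1 − (1 − 0.969895)(1 − 0.992708)(1 − 0.967558) = 0.99999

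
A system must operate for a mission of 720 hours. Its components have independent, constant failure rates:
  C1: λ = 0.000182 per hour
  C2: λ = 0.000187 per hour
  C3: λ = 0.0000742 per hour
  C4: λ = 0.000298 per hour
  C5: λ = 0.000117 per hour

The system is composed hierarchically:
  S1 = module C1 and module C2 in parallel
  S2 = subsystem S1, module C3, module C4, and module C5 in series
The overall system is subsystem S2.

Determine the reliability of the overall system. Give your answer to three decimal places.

0.692

R(C1) = exp(−0.000182 × 720) = 0.87718
R(C2) = exp(−0.000187 × 720) = 0.87403
R(C3) = exp(−0.0000742 × 720) = 0.94798
R(C4) = exp(−0.000298 × 720) = 0.80690
R(C5) = exp(−0.000117 × 720) = 0.91921
Parallel (C1 and C2): 1 − (1 − 0.87718)(1 − 0.87403) = 0.98453
Series ([0.98453], C3, C4, and C5): 0.98453 × 0.94798 × 0.80690 × 0.91921 = 0.692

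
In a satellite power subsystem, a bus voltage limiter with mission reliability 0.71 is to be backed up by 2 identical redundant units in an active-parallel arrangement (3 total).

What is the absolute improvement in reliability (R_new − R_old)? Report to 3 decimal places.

0.266

R_before = 0.71
R_after = 1 − (1 − 0.71)^3 = 0.976
ΔR = 0.976 − 0.71 = 0.266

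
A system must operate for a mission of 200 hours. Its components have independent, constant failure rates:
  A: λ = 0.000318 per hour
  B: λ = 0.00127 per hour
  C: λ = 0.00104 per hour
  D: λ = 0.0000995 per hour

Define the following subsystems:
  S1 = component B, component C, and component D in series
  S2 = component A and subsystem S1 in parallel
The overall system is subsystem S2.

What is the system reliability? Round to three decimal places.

0.976

R(A) = exp(−0.000318 × 200) = 0.93838
R(B) = exp(−0.00127 × 200) = 0.77569
R(C) = exp(−0.00104 × 200) = 0.81221
R(D) = exp(−0.0000995 × 200) = 0.98030
Series (B, C, and D): 0.77569 × 0.81221 × 0.98030 = 0.61761
Parallel (A and [0.61761]): 1 − (1 − 0.93838)(1 − 0.61761) = 0.976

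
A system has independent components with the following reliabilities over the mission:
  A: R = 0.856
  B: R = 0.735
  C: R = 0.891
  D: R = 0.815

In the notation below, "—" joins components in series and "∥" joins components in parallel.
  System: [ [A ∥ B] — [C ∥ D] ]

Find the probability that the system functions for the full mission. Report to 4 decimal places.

0.9424

Parallel (A and B): 1 − (1 − 0.856000)(1 − 0.735000) = 0.961840
Parallel (C and D): 1 − (1 − 0.891000)(1 − 0.815000) = 0.979835
Series ([0.961840] and [0.979835]): 0.961840 × 0.979835 = 0.9424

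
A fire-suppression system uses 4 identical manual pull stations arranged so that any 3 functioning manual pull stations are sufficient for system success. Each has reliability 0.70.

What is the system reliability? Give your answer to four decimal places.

0.6517

R = Σ_{i=3}^{4} C(4,i) p^i (1−p)^{4−i} with p = 0.70
C(4,3)·0.70^3·0.30^1 = 0.411600
C(4,4)·0.70^4·0.30^0 = 0.240100
Sum = 0.6517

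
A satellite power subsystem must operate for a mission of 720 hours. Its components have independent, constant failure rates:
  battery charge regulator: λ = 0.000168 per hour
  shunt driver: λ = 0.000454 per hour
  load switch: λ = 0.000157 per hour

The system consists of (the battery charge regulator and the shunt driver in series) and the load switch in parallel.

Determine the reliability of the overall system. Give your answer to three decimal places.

0.961

R(battery charge regulator) = exp(−0.000168 × 720) = 0.88607
R(shunt driver) = exp(−0.000454 × 720) = 0.72117
R(load switch) = exp(−0.000157 × 720) = 0.89311
Series (battery charge regulator and shunt driver): 0.88607 × 0.72117 = 0.63901
Parallel ([0.63901] and load switch): 1 − (1 − 0.63901)(1 − 0.89311) = 0.961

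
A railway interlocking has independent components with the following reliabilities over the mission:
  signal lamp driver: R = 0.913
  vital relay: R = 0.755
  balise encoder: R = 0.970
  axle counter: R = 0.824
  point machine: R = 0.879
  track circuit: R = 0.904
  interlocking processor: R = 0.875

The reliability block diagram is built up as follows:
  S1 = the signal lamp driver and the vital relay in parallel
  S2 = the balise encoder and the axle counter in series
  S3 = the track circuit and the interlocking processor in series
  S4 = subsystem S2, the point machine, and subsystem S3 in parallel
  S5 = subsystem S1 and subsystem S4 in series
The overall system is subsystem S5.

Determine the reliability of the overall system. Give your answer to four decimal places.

Parallel (signal lamp driver and vital relay): 1 − (1 − 0.913000)(1 − 0.755000) = 0.978685
Series (balise encoder and axle counter): 0.970000 × 0.824000 = 0.799280
Series (track circuit and interlocking processor): 0.904000 × 0.875000 = 0.791000
Parallel ([0.799280], point machine, and [0.791000]): 1 − (1 − 0.799280)(1 − 0.879000)(1 − 0.791000) = 0.994924
Series ([0.978685] and [0.994924]): 0.978685 × 0.994924 = 0.9737

0.9737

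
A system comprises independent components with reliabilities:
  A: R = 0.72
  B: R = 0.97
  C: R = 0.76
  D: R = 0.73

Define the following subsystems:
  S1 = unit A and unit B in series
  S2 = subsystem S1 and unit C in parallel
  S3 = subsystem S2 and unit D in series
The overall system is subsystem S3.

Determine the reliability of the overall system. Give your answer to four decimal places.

Series (A and B): 0.720000 × 0.970000 = 0.698400
Parallel ([0.698400] and C): 1 − (1 − 0.698400)(1 − 0.760000) = 0.927616
Series ([0.927616] and D): 0.927616 × 0.730000 = 0.6772

0.6772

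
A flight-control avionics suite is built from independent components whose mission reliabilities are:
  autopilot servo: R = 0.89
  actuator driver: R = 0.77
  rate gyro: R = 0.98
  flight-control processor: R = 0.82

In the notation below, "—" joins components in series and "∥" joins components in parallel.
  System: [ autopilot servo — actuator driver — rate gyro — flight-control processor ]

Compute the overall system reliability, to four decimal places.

0.5507

Series (autopilot servo, actuator driver, rate gyro, and flight-control processor): 0.890000 × 0.770000 × 0.980000 × 0.820000 = 0.5507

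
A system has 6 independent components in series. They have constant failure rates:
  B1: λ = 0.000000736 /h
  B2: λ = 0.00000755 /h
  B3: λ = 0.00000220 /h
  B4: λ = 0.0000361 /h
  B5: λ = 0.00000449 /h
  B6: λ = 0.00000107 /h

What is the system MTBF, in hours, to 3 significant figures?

19200

Series of exponential components: λ_sys = Σ λ_i
λ_sys = 0.000000736 + 0.00000755 + 0.00000220 + 0.0000361 + 0.00000449 + 0.00000107 = 5.2146e-05 /h
MTBF = 1 / λ_sys = 19200 h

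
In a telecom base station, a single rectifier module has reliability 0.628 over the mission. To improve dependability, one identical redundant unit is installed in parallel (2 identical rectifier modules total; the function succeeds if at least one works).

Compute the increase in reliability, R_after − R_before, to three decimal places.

0.234

R_before = 0.628
R_after = 1 − (1 − 0.628)^2 = 0.862
ΔR = 0.862 − 0.628 = 0.234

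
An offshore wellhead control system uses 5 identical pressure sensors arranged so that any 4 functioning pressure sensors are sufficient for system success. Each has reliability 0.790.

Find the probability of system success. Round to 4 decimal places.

0.7167

R = Σ_{i=4}^{5} C(5,i) p^i (1−p)^{5−i} with p = 0.790
C(5,4)·0.790^4·0.210^1 = 0.408976
C(5,5)·0.790^5·0.210^0 = 0.307706
Sum = 0.7167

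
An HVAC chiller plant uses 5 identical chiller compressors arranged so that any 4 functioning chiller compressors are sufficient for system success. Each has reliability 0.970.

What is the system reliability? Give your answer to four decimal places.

R = Σ_{i=4}^{5} C(5,i) p^i (1−p)^{5−i} with p = 0.970
C(5,4)·0.970^4·0.030^1 = 0.132794
C(5,5)·0.970^5·0.030^0 = 0.858734
Sum = 0.9915

0.9915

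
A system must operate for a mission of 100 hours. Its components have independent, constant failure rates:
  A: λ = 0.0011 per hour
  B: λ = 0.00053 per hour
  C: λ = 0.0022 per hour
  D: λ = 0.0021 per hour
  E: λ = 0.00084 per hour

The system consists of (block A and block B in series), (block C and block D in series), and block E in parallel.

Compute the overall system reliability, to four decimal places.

R(A) = exp(−0.0011 × 100) = 0.895834
R(B) = exp(−0.00053 × 100) = 0.948380
R(C) = exp(−0.0022 × 100) = 0.802519
R(D) = exp(−0.0021 × 100) = 0.810584
R(E) = exp(−0.00084 × 100) = 0.919431
Series (A and B): 0.895834 × 0.948380 = 0.849591
Series (C and D): 0.802519 × 0.810584 = 0.650509
Parallel ([0.849591], [0.650509], and E): 1 − (1 − 0.849591)(1 − 0.650509)(1 − 0.919431) = 0.9958

0.9958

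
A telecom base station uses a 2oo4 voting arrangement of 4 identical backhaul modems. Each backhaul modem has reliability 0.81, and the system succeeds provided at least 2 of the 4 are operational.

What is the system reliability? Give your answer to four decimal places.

R = Σ_{i=2}^{4} C(4,i) p^i (1−p)^{4−i} with p = 0.81
C(4,2)·0.81^2·0.19^2 = 0.142111
C(4,3)·0.81^3·0.19^1 = 0.403895
C(4,4)·0.81^4·0.19^0 = 0.430467
Sum = 0.9765

0.9765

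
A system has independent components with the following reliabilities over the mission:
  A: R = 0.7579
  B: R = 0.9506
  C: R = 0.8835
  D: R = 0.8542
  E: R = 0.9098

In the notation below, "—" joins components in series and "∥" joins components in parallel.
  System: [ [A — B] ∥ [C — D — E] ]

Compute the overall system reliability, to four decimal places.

Series (A and B): 0.757900 × 0.950600 = 0.720460
Series (C, D, and E): 0.883500 × 0.854200 × 0.909800 = 0.686613
Parallel ([0.720460] and [0.686613]): 1 − (1 − 0.720460)(1 − 0.686613) = 0.9124

0.9124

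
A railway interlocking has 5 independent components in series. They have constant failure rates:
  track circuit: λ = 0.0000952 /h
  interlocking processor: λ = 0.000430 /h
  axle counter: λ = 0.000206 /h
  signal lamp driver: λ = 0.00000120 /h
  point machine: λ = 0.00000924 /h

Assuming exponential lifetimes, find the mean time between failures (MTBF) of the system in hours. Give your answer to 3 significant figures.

1350

Series of exponential components: λ_sys = Σ λ_i
λ_sys = 0.0000952 + 0.000430 + 0.000206 + 0.00000120 + 0.00000924 = 7.4164e-04 /h
MTBF = 1 / λ_sys = 1350 h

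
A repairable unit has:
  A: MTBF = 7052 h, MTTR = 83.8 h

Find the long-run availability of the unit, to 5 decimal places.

0.98826

A(A) = MTBF/(MTBF+MTTR) = 7052/(7052+83.8) = 0.98826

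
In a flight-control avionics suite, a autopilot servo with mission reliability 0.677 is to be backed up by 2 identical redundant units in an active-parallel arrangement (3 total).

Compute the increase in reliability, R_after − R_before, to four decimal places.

R_before = 0.677
R_after = 1 − (1 − 0.677)^3 = 0.9663
ΔR = 0.9663 − 0.677 = 0.2893

0.2893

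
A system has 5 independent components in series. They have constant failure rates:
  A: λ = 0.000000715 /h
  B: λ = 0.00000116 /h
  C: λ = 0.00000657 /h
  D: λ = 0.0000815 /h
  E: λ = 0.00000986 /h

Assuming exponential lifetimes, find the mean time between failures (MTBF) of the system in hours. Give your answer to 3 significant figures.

10000

Series of exponential components: λ_sys = Σ λ_i
λ_sys = 0.000000715 + 0.00000116 + 0.00000657 + 0.0000815 + 0.00000986 = 9.9805e-05 /h
MTBF = 1 / λ_sys = 10000 h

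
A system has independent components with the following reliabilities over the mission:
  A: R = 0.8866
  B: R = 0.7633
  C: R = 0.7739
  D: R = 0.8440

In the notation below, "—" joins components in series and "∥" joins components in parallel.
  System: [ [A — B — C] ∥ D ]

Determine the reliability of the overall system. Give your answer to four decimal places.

Series (A, B, and C): 0.886600 × 0.763300 × 0.773900 = 0.523730
Parallel ([0.523730] and D): 1 − (1 − 0.523730)(1 − 0.844000) = 0.9257

0.9257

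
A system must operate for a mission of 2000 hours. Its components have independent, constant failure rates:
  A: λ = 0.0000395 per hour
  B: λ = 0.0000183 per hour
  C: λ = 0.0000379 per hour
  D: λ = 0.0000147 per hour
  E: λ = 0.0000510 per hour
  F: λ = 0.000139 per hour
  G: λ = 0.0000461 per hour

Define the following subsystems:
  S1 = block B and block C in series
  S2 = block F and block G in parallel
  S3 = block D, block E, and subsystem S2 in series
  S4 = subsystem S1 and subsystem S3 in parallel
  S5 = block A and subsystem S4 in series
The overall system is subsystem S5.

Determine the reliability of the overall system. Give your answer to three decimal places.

R(A) = exp(−0.0000395 × 2000) = 0.92404
R(B) = exp(−0.0000183 × 2000) = 0.96406
R(C) = exp(−0.0000379 × 2000) = 0.92700
R(D) = exp(−0.0000147 × 2000) = 0.97103
R(E) = exp(−0.0000510 × 2000) = 0.90303
R(F) = exp(−0.000139 × 2000) = 0.75730
R(G) = exp(−0.0000461 × 2000) = 0.91192
Series (B and C): 0.96406 × 0.92700 = 0.89368
Parallel (F and G): 1 − (1 − 0.75730)(1 − 0.91192) = 0.97862
Series (D, E, and [0.97862]): 0.97103 × 0.90303 × 0.97862 = 0.85812
Parallel ([0.89368] and [0.85812]): 1 − (1 − 0.89368)(1 − 0.85812) = 0.98492
Series (A and [0.98492]): 0.92404 × 0.98492 = 0.910

0.910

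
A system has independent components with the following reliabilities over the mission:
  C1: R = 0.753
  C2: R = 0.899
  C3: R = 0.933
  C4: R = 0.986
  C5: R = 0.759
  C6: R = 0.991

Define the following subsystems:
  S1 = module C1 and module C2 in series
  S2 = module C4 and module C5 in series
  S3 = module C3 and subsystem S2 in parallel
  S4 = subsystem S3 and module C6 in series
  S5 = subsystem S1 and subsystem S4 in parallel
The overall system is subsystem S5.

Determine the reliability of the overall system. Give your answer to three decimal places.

Series (C1 and C2): 0.75300 × 0.89900 = 0.67695
Series (C4 and C5): 0.98600 × 0.75900 = 0.74837
Parallel (C3 and [0.74837]): 1 − (1 − 0.93300)(1 − 0.74837) = 0.98314
Series ([0.98314] and C6): 0.98314 × 0.99100 = 0.97429
Parallel ([0.67695] and [0.97429]): 1 − (1 − 0.67695)(1 − 0.97429) = 0.992

0.992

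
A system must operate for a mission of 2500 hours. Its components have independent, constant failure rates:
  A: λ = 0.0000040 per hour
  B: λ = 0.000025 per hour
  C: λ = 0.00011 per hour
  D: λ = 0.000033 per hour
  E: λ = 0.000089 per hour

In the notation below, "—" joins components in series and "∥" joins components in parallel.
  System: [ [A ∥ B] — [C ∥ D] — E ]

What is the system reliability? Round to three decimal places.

0.785

R(A) = exp(−0.0000040 × 2500) = 0.99005
R(B) = exp(−0.000025 × 2500) = 0.93941
R(C) = exp(−0.00011 × 2500) = 0.75957
R(D) = exp(−0.000033 × 2500) = 0.92081
R(E) = exp(−0.000089 × 2500) = 0.80052
Parallel (A and B): 1 − (1 − 0.99005)(1 − 0.93941) = 0.99940
Parallel (C and D): 1 − (1 − 0.75957)(1 − 0.92081) = 0.98096
Series ([0.99940], [0.98096], and E): 0.99940 × 0.98096 × 0.80052 = 0.785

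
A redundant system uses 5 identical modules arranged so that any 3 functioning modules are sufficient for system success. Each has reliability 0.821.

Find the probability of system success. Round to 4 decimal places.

0.9569

R = Σ_{i=3}^{5} C(5,i) p^i (1−p)^{5−i} with p = 0.821
C(5,3)·0.821^3·0.179^2 = 0.177311
C(5,4)·0.821^4·0.179^1 = 0.406626
C(5,5)·0.821^5·0.179^0 = 0.373006
Sum = 0.9569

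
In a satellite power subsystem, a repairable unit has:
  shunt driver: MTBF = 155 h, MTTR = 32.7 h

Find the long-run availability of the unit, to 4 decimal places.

0.8258

A(shunt driver) = MTBF/(MTBF+MTTR) = 155/(155+32.7) = 0.8258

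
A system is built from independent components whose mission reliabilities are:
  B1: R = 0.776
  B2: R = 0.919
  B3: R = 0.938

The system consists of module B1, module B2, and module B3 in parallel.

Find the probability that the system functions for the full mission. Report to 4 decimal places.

0.9989

Parallel (B1, B2, and B3): 1 − (1 − 0.776000)(1 − 0.919000)(1 − 0.938000) = 0.9989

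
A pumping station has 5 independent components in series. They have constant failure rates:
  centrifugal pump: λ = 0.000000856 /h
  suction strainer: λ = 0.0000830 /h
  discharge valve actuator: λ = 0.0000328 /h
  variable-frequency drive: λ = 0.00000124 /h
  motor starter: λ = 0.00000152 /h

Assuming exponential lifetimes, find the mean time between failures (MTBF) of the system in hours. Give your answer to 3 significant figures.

8370

Series of exponential components: λ_sys = Σ λ_i
λ_sys = 0.000000856 + 0.0000830 + 0.0000328 + 0.00000124 + 0.00000152 = 1.1942e-04 /h
MTBF = 1 / λ_sys = 8370 h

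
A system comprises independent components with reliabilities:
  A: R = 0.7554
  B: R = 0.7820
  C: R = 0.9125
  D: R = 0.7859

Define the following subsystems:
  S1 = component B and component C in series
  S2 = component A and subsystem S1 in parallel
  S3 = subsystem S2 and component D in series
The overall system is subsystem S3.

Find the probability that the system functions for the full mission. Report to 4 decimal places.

Series (B and C): 0.782000 × 0.912500 = 0.713575
Parallel (A and [0.713575]): 1 − (1 − 0.755400)(1 − 0.713575) = 0.929940
Series ([0.929940] and D): 0.929940 × 0.785900 = 0.7308

0.7308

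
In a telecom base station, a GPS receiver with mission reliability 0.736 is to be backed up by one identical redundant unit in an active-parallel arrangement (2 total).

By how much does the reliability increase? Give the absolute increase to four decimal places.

R_before = 0.736
R_after = 1 − (1 − 0.736)^2 = 0.9303
ΔR = 0.9303 − 0.736 = 0.1943

0.1943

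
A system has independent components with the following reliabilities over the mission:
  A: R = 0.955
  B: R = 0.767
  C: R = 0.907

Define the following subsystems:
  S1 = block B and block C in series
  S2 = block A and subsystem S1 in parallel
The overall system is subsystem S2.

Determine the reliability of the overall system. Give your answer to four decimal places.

Series (B and C): 0.767000 × 0.907000 = 0.695669
Parallel (A and [0.695669]): 1 − (1 − 0.955000)(1 − 0.695669) = 0.9863

0.9863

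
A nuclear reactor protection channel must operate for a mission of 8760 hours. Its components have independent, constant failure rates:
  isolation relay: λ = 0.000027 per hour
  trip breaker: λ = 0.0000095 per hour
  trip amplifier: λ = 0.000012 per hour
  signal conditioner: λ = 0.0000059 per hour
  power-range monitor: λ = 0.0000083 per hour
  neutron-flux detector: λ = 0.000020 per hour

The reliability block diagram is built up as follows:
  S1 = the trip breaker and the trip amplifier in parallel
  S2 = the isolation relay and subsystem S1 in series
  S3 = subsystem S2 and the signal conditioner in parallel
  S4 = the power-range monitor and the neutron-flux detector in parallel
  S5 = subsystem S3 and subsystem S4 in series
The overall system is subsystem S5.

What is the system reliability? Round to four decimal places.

R(isolation relay) = exp(−0.000027 × 8760) = 0.789370
R(trip breaker) = exp(−0.0000095 × 8760) = 0.920149
R(trip amplifier) = exp(−0.000012 × 8760) = 0.900216
R(signal conditioner) = exp(−0.0000059 × 8760) = 0.949629
R(power-range monitor) = exp(−0.0000083 × 8760) = 0.929872
R(neutron-flux detector) = exp(−0.000020 × 8760) = 0.839289
Parallel (trip breaker and trip amplifier): 1 − (1 − 0.920149)(1 − 0.900216) = 0.992032
Series (isolation relay and [0.992032]): 0.789370 × 0.992032 = 0.783080
Parallel ([0.783080] and signal conditioner): 1 − (1 − 0.783080)(1 − 0.949629) = 0.989074
Parallel (power-range monitor and neutron-flux detector): 1 − (1 − 0.929872)(1 − 0.839289) = 0.988730
Series ([0.989074] and [0.988730]): 0.989074 × 0.988730 = 0.9779

0.9779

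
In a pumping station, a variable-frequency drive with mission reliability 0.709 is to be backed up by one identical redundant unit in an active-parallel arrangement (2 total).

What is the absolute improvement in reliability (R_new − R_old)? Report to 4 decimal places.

R_before = 0.709
R_after = 1 − (1 − 0.709)^2 = 0.9153
ΔR = 0.9153 − 0.709 = 0.2063

0.2063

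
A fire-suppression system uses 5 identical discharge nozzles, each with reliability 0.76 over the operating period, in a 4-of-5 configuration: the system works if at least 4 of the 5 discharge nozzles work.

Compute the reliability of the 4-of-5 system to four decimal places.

R = Σ_{i=4}^{5} C(5,i) p^i (1−p)^{5−i} with p = 0.76
C(5,4)·0.76^4·0.24^1 = 0.400346
C(5,5)·0.76^5·0.24^0 = 0.253553
Sum = 0.6539

0.6539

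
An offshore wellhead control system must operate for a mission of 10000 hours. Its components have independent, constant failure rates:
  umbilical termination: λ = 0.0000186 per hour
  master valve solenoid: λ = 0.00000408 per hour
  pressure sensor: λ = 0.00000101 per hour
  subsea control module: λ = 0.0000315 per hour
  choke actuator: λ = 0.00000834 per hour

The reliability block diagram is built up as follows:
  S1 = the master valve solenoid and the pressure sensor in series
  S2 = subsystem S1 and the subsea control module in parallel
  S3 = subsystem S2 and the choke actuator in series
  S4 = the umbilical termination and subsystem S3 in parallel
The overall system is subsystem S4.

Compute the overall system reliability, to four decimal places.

R(umbilical termination) = exp(−0.0000186 × 10000) = 0.830274
R(master valve solenoid) = exp(−0.00000408 × 10000) = 0.960021
R(pressure sensor) = exp(−0.00000101 × 10000) = 0.989951
R(subsea control module) = exp(−0.0000315 × 10000) = 0.729789
R(choke actuator) = exp(−0.00000834 × 10000) = 0.919983
Series (master valve solenoid and pressure sensor): 0.960021 × 0.989951 = 0.950374
Parallel ([0.950374] and subsea control module): 1 − (1 − 0.950374)(1 − 0.729789) = 0.986591
Series ([0.986591] and choke actuator): 0.986591 × 0.919983 = 0.907647
Parallel (umbilical termination and [0.907647]): 1 − (1 − 0.830274)(1 − 0.907647) = 0.9843

0.9843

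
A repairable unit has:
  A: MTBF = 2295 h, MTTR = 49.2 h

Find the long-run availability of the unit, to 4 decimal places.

0.9790

A(A) = MTBF/(MTBF+MTTR) = 2295/(2295+49.2) = 0.9790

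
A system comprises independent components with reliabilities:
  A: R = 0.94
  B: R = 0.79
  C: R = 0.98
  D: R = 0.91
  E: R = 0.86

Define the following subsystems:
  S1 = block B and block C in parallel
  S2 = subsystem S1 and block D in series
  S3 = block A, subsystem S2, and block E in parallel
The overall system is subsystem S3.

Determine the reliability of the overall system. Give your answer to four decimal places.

0.9992

Parallel (B and C): 1 − (1 − 0.790000)(1 − 0.980000) = 0.995800
Series ([0.995800] and D): 0.995800 × 0.910000 = 0.906178
Parallel (A, [0.906178], and E): 1 − (1 − 0.940000)(1 − 0.906178)(1 − 0.860000) = 0.9992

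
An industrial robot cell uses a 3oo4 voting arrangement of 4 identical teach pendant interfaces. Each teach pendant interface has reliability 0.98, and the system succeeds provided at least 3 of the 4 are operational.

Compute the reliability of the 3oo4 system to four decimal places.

R = Σ_{i=3}^{4} C(4,i) p^i (1−p)^{4−i} with p = 0.98
C(4,3)·0.98^3·0.02^1 = 0.075295
C(4,4)·0.98^4·0.02^0 = 0.922368
Sum = 0.9977

0.9977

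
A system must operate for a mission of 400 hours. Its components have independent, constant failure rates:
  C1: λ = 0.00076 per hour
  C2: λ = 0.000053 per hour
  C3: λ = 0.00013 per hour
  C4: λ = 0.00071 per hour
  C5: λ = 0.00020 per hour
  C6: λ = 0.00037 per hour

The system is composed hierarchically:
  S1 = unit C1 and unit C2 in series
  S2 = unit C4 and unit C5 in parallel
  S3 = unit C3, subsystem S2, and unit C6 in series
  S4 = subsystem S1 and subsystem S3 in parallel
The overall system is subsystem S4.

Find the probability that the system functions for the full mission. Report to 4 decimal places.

0.9454

R(C1) = exp(−0.00076 × 400) = 0.737861
R(C2) = exp(−0.000053 × 400) = 0.979023
R(C3) = exp(−0.00013 × 400) = 0.949329
R(C4) = exp(−0.00071 × 400) = 0.752767
R(C5) = exp(−0.00020 × 400) = 0.923116
R(C6) = exp(−0.00037 × 400) = 0.862431
Series (C1 and C2): 0.737861 × 0.979023 = 0.722383
Parallel (C4 and C5): 1 − (1 − 0.752767)(1 − 0.923116) = 0.980992
Series (C3, [0.980992], and C6): 0.949329 × 0.980992 × 0.862431 = 0.803168
Parallel ([0.722383] and [0.803168]): 1 − (1 − 0.722383)(1 − 0.803168) = 0.9454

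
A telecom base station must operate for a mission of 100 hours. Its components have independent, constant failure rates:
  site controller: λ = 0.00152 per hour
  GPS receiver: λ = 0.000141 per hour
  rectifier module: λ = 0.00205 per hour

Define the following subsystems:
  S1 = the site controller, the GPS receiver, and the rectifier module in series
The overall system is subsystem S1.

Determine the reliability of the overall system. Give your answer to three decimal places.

R(site controller) = exp(−0.00152 × 100) = 0.85899
R(GPS receiver) = exp(−0.000141 × 100) = 0.98600
R(rectifier module) = exp(−0.00205 × 100) = 0.81465
Series (site controller, GPS receiver, and rectifier module): 0.85899 × 0.98600 × 0.81465 = 0.690

0.690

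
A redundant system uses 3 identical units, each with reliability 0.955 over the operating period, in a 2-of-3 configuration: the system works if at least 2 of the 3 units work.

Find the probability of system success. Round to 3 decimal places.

R = Σ_{i=2}^{3} C(3,i) p^i (1−p)^{3−i} with p = 0.955
C(3,2)·0.955^2·0.045^1 = 0.12312
C(3,3)·0.955^3·0.045^0 = 0.87098
Sum = 0.994

0.994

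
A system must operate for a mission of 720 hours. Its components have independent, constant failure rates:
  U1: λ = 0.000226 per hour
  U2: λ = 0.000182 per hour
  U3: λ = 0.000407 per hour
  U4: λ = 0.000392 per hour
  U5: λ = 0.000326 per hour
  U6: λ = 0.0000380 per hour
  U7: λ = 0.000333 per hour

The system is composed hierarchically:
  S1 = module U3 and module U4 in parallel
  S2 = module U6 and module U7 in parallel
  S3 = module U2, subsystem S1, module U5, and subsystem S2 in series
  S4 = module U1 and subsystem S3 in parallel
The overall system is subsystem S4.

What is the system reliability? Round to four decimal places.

0.9469

R(U1) = exp(−0.000226 × 720) = 0.849829
R(U2) = exp(−0.000182 × 720) = 0.877183
R(U3) = exp(−0.000407 × 720) = 0.745992
R(U4) = exp(−0.000392 × 720) = 0.754093
R(U5) = exp(−0.000326 × 720) = 0.790792
R(U6) = exp(−0.0000380 × 720) = 0.973011
R(U7) = exp(−0.000333 × 720) = 0.786817
Parallel (U3 and U4): 1 − (1 − 0.745992)(1 − 0.754093) = 0.937538
Parallel (U6 and U7): 1 − (1 − 0.973011)(1 − 0.786817) = 0.994246
Series (U2, [0.937538], U5, and [0.994246]): 0.877183 × 0.937538 × 0.790792 × 0.994246 = 0.646599
Parallel (U1 and [0.646599]): 1 − (1 − 0.849829)(1 − 0.646599) = 0.9469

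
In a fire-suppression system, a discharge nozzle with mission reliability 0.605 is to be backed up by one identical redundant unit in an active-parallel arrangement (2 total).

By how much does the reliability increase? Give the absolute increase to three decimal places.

R_before = 0.605
R_after = 1 − (1 − 0.605)^2 = 0.844
ΔR = 0.844 − 0.605 = 0.239

0.239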